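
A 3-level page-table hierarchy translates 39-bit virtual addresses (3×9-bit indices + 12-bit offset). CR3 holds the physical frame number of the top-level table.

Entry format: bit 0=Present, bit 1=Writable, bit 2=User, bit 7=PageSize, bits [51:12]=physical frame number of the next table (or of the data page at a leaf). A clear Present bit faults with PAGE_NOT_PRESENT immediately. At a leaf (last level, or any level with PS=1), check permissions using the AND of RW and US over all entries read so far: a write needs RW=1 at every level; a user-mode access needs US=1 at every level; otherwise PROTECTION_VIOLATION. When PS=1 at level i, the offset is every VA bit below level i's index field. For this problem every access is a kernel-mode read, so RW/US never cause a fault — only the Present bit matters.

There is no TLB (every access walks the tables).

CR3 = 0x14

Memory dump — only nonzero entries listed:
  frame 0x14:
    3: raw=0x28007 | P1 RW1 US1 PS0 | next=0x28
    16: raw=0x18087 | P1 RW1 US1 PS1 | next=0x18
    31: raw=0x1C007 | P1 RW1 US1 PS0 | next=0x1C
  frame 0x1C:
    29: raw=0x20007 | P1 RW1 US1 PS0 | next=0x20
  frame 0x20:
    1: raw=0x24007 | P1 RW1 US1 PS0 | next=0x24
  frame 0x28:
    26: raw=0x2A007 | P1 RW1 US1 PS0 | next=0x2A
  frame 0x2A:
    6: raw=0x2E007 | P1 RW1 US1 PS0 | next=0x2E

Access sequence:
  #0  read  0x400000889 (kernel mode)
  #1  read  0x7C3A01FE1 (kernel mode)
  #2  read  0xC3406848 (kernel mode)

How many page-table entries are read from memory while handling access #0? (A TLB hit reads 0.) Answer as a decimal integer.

Per-access translation:
#0 VA=0x400000889 (r,kernel):
  L0: frame=0x14 idx=16 entry=0x18087 [P=1 RW=1 US=1 PS=1]
  → PA=0x18889 (huge @L0)  (1 entries read)
#1 VA=0x7C3A01FE1 (r,kernel):
  L0: frame=0x14 idx=31 entry=0x1C007 [P=1 RW=1 US=1 PS=0]
  L1: frame=0x1C idx=29 entry=0x20007 [P=1 RW=1 US=1 PS=0]
  L2: frame=0x20 idx=1 entry=0x24007 [P=1 RW=1 US=1 PS=0]
  → PA=0x24FE1  (3 entries read)
#2 VA=0xC3406848 (r,kernel):
  L0: frame=0x14 idx=3 entry=0x28007 [P=1 RW=1 US=1 PS=0]
  L1: frame=0x28 idx=26 entry=0x2A007 [P=1 RW=1 US=1 PS=0]
  L2: frame=0x2A idx=6 entry=0x2E007 [P=1 RW=1 US=1 PS=0]
  → PA=0x2E848  (3 entries read)

Entries read for #0: 1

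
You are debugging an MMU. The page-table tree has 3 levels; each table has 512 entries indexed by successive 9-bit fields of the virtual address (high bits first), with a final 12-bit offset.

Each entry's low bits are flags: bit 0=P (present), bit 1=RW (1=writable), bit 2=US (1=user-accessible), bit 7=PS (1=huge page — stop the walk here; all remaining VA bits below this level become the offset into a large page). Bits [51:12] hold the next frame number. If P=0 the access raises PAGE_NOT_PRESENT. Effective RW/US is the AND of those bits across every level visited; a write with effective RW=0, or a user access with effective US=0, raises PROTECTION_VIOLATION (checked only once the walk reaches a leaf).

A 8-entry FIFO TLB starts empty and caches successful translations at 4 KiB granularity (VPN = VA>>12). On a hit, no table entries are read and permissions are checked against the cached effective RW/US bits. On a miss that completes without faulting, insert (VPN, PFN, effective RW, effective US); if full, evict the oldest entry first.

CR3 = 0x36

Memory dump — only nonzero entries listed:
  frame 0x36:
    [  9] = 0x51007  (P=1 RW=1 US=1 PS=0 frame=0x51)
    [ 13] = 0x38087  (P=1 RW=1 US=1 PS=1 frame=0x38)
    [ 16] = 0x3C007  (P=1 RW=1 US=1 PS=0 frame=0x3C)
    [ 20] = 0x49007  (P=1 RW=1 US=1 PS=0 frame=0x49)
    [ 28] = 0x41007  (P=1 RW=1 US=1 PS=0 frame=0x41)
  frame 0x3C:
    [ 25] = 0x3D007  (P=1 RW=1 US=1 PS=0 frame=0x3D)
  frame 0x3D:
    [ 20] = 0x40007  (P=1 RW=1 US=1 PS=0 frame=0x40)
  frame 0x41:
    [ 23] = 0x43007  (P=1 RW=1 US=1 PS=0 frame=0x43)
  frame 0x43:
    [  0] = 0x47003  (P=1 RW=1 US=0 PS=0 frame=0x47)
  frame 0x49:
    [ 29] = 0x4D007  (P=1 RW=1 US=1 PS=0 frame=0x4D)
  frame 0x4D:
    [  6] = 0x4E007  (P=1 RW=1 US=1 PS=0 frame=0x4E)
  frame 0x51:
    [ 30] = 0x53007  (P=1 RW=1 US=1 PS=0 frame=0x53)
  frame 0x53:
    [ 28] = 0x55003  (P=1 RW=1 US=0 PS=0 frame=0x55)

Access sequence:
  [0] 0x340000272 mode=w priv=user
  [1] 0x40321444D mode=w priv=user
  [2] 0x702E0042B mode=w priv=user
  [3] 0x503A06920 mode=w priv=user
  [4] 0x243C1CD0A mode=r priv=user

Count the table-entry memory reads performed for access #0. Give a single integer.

Trace:
#0 VA=0x340000272 (w,user):
  lvl0: tbl 0x36, slot 13 ⇒ 0x38087 (P1/RW1/US1/PS1)
  ⇒ phys 0x38272 (huge @L0)  [1 reads]
#1 VA=0x40321444D (w,user):
  lvl0: tbl 0x36, slot 16 ⇒ 0x3C007 (P1/RW1/US1/PS0)
  lvl1: tbl 0x3C, slot 25 ⇒ 0x3D007 (P1/RW1/US1/PS0)
  lvl2: tbl 0x3D, slot 20 ⇒ 0x40007 (P1/RW1/US1/PS0)
  ⇒ phys 0x4044D  [3 reads]
#2 VA=0x702E0042B (w,user):
  lvl0: tbl 0x36, slot 28 ⇒ 0x41007 (P1/RW1/US1/PS0)
  lvl1: tbl 0x41, slot 23 ⇒ 0x43007 (P1/RW1/US1/PS0)
  lvl2: tbl 0x43, slot 0 ⇒ 0x47003 (P1/RW1/US0/PS0)
  ⇒ fault: PROTECTION_VIOLATION  — 3 lookups
#3 VA=0x503A06920 (w,user):
  lvl0: tbl 0x36, slot 20 ⇒ 0x49007 (P1/RW1/US1/PS0)
  lvl1: tbl 0x49, slot 29 ⇒ 0x4D007 (P1/RW1/US1/PS0)
  lvl2: tbl 0x4D, slot 6 ⇒ 0x4E007 (P1/RW1/US1/PS0)
  ⇒ phys 0x4E920  [3 reads]
#4 VA=0x243C1CD0A (r,user):
  lvl0: tbl 0x36, slot 9 ⇒ 0x51007 (P1/RW1/US1/PS0)
  lvl1: tbl 0x51, slot 30 ⇒ 0x53007 (P1/RW1/US1/PS0)
  lvl2: tbl 0x53, slot 28 ⇒ 0x55003 (P1/RW1/US0/PS0)
  ⇒ fault: PROTECTION_VIOLATION  — 3 lookups

Entries read for #0: 1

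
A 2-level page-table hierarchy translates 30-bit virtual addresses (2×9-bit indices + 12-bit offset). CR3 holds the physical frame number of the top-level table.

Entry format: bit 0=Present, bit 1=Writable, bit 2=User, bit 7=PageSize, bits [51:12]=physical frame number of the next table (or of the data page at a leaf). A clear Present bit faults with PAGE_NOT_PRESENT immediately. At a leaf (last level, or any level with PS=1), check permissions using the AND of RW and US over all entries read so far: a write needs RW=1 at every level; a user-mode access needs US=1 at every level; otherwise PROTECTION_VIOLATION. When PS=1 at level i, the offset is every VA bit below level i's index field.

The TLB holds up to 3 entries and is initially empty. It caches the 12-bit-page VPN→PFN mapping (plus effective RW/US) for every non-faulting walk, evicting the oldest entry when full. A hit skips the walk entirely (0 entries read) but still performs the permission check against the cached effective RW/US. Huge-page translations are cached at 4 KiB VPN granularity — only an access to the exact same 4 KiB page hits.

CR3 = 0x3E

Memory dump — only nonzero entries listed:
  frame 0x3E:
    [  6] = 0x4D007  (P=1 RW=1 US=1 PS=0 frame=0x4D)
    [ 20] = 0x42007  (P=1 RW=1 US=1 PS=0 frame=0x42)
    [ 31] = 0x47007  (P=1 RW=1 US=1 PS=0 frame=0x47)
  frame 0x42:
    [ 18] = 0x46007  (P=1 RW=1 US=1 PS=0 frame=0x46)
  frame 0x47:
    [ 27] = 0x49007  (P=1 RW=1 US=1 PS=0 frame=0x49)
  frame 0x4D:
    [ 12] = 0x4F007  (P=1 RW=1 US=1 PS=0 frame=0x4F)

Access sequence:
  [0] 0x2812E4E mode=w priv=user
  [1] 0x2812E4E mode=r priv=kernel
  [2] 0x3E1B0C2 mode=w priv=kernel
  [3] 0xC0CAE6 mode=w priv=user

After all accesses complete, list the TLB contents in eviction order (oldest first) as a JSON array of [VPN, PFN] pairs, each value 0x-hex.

Trace:
#0 VA=0x2812E4E (w,user):
  L0 @0x3E[20] → 0x42007  P=1,RW=1,US=1,PS=0
  L1 @0x42[18] → 0x46007  P=1,RW=1,US=1,PS=0
  → PA=0x46E4E  (2 entries read)
#1 VA=0x2812E4E (r,kernel):
  TLB hit vpn=0x2812 → PA=0x46E4E
#2 VA=0x3E1B0C2 (w,kernel):
  L0 @0x3E[31] → 0x47007  P=1,RW=1,US=1,PS=0
  L1 @0x47[27] → 0x49007  P=1,RW=1,US=1,PS=0
  → PA=0x490C2  (2 entries read)
#3 VA=0xC0CAE6 (w,user):
  L0 @0x3E[6] → 0x4D007  P=1,RW=1,US=1,PS=0
  L1 @0x4D[12] → 0x4F007  P=1,RW=1,US=1,PS=0
  → PA=0x4FAE6  (2 entries read)

TLB: [["0x2812", "0x46"], ["0x3E1B", "0x49"], ["0xC0C", "0x4F"]]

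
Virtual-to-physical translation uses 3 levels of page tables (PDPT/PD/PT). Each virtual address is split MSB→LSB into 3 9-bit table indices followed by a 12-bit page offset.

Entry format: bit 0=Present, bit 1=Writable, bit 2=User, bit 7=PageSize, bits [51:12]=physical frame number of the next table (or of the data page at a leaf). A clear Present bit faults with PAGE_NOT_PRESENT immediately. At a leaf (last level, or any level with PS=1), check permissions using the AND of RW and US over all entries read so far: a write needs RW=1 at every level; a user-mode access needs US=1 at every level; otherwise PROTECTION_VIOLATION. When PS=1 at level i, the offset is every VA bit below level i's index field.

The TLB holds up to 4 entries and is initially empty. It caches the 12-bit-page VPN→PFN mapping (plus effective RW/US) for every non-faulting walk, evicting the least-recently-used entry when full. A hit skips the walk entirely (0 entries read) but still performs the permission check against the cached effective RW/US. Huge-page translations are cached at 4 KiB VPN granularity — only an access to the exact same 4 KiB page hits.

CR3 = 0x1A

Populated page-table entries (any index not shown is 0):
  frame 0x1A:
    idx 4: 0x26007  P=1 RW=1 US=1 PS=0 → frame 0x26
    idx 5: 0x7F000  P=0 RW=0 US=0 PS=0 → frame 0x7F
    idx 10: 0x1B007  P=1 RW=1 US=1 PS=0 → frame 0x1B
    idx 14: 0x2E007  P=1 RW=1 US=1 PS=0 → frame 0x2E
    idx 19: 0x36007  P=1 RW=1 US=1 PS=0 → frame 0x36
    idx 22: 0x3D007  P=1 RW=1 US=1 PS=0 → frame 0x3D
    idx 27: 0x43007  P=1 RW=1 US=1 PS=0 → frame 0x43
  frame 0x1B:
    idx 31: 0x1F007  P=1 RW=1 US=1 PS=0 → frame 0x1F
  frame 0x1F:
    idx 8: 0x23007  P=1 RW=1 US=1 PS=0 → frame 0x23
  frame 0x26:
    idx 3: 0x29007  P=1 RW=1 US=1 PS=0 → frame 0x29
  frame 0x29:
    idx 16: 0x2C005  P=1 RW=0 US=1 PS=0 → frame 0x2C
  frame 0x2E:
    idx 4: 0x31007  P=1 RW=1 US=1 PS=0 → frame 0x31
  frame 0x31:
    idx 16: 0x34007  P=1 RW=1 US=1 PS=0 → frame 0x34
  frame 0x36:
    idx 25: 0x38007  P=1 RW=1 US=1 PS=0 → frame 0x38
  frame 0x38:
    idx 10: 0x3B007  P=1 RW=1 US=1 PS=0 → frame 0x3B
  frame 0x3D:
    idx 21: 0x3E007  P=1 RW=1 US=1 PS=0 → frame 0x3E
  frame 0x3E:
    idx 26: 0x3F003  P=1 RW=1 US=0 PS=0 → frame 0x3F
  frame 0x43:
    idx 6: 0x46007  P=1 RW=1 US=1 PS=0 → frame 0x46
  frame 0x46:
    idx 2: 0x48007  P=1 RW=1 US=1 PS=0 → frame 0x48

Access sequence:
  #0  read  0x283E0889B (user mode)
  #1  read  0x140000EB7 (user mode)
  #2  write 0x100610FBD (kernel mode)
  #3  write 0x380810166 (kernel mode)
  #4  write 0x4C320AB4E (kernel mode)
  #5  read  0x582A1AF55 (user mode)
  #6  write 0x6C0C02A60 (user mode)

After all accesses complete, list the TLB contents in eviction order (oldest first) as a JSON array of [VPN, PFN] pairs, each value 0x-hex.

Walk each access:
#0 VA=0x283E0889B (r,user):
  L0 @0x1A[10] → 0x1B007  P=1,RW=1,US=1,PS=0
  L1 @0x1B[31] → 0x1F007  P=1,RW=1,US=1,PS=0
  L2 @0x1F[8] → 0x23007  P=1,RW=1,US=1,PS=0
  → PA=0x2389B  (3 entries read)
#1 VA=0x140000EB7 (r,user):
  L0 @0x1A[5] → 0x7F000  P=0,RW=0,US=0,PS=0
  → PAGE_NOT_PRESENT  (1 entries read)
#2 VA=0x100610FBD (w,kernel):
  L0 @0x1A[4] → 0x26007  P=1,RW=1,US=1,PS=0
  L1 @0x26[3] → 0x29007  P=1,RW=1,US=1,PS=0
  L2 @0x29[16] → 0x2C005  P=1,RW=0,US=1,PS=0
  → PROTECTION_VIOLATION  (3 entries read)
#3 VA=0x380810166 (w,kernel):
  L0 @0x1A[14] → 0x2E007  P=1,RW=1,US=1,PS=0
  L1 @0x2E[4] → 0x31007  P=1,RW=1,US=1,PS=0
  L2 @0x31[16] → 0x34007  P=1,RW=1,US=1,PS=0
  → PA=0x34166  (3 entries read)
#4 VA=0x4C320AB4E (w,kernel):
  L0 @0x1A[19] → 0x36007  P=1,RW=1,US=1,PS=0
  L1 @0x36[25] → 0x38007  P=1,RW=1,US=1,PS=0
  L2 @0x38[10] → 0x3B007  P=1,RW=1,US=1,PS=0
  → PA=0x3BB4E  (3 entries read)
#5 VA=0x582A1AF55 (r,user):
  L0 @0x1A[22] → 0x3D007  P=1,RW=1,US=1,PS=0
  L1 @0x3D[21] → 0x3E007  P=1,RW=1,US=1,PS=0
  L2 @0x3E[26] → 0x3F003  P=1,RW=1,US=0,PS=0
  → PROTECTION_VIOLATION  (3 entries read)
#6 VA=0x6C0C02A60 (w,user):
  L0 @0x1A[27] → 0x43007  P=1,RW=1,US=1,PS=0
  L1 @0x43[6] → 0x46007  P=1,RW=1,US=1,PS=0
  L2 @0x46[2] → 0x48007  P=1,RW=1,US=1,PS=0
  → PA=0x48A60  (3 entries read)

TLB: [["0x283E08", "0x23"], ["0x380810", "0x34"], ["0x4C320A", "0x3B"], ["0x6C0C02", "0x48"]]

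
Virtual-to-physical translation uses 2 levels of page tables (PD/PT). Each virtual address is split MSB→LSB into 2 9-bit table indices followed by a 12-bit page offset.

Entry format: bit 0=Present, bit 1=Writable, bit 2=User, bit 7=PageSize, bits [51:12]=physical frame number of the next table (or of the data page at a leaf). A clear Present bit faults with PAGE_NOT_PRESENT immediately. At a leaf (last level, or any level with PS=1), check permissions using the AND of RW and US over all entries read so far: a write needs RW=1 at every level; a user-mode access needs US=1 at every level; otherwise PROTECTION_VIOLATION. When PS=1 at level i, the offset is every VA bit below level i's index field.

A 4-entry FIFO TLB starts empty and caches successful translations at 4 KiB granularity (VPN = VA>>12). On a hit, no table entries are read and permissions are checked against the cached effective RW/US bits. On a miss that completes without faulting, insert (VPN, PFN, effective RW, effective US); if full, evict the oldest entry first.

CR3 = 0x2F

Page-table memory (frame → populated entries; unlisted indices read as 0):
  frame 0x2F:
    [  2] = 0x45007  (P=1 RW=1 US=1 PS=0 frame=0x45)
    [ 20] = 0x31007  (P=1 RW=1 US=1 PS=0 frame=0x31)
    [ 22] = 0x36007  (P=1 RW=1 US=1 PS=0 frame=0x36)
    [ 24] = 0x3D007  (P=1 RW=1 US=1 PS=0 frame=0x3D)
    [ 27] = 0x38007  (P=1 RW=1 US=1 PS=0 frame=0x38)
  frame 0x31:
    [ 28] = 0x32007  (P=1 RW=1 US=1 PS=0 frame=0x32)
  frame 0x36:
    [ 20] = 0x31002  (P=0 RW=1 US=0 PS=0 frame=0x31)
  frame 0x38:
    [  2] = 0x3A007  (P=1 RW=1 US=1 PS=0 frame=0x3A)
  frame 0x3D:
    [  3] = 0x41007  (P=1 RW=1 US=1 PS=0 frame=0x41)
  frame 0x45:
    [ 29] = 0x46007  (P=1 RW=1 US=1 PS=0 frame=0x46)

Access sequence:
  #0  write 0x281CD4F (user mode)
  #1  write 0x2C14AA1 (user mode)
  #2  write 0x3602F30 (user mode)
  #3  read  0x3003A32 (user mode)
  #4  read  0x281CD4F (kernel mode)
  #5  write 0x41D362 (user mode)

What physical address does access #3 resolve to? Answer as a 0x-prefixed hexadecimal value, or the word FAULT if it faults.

Walk each access:
#0 VA=0x281CD4F (w,user):
  L0 @0x2F[20] → 0x31007  P=1,RW=1,US=1,PS=0
  L1 @0x31[28] → 0x32007  P=1,RW=1,US=1,PS=0
  → PA=0x32D4F  (2 entries read)
#1 VA=0x2C14AA1 (w,user):
  L0 @0x2F[22] → 0x36007  P=1,RW=1,US=1,PS=0
  L1 @0x36[20] → 0x31002  P=0,RW=1,US=0,PS=0
  ✗ PAGE_NOT_PRESENT  [2 reads]
#2 VA=0x3602F30 (w,user):
  L0 @0x2F[27] → 0x38007  P=1,RW=1,US=1,PS=0
  L1 @0x38[2] → 0x3A007  P=1,RW=1,US=1,PS=0
  → PA=0x3AF30  (2 entries read)
#3 VA=0x3003A32 (r,user):
  L0 @0x2F[24] → 0x3D007  P=1,RW=1,US=1,PS=0
  L1 @0x3D[3] → 0x41007  P=1,RW=1,US=1,PS=0
  → PA=0x41A32  (2 entries read)
#4 VA=0x281CD4F (r,kernel):
  TLB hit vpn=0x281C → PA=0x32D4F
#5 VA=0x41D362 (w,user):
  L0 @0x2F[2] → 0x45007  P=1,RW=1,US=1,PS=0
  L1 @0x45[29] → 0x46007  P=1,RW=1,US=1,PS=0
  → PA=0x46362  (2 entries read)

Access #3 PA: 0x41A32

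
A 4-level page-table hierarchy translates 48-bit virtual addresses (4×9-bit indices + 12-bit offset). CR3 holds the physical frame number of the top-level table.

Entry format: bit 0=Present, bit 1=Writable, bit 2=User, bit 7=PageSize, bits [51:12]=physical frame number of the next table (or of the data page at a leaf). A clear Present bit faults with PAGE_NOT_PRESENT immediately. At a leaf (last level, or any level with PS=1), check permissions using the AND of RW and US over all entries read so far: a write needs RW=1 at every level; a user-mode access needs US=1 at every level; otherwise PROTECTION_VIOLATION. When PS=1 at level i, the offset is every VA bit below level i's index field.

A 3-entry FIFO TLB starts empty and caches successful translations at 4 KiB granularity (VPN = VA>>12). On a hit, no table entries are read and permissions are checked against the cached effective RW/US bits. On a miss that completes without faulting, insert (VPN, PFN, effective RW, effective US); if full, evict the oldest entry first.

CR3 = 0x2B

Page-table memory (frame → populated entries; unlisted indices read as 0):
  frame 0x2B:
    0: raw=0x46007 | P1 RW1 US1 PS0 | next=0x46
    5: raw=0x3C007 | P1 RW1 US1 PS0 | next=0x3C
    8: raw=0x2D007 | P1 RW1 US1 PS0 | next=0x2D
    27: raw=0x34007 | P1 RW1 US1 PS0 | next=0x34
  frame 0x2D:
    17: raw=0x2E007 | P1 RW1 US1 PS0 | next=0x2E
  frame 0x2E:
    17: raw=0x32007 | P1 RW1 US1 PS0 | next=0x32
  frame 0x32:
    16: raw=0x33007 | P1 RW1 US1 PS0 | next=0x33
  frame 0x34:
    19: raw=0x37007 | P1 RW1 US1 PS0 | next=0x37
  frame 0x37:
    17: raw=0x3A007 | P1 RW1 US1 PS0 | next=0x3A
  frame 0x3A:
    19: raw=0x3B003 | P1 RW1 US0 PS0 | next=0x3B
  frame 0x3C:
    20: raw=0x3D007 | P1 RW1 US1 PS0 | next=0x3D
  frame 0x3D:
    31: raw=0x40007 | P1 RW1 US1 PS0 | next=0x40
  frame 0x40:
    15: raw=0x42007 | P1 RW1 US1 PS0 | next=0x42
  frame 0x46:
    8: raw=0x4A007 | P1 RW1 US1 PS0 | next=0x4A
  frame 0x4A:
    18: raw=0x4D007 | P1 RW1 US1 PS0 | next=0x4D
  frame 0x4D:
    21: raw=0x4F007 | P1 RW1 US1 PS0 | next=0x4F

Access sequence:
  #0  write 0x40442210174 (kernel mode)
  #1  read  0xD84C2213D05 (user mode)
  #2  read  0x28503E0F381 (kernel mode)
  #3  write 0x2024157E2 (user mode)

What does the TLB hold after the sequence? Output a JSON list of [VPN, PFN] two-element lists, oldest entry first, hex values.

Per-access translation:
#0 VA=0x40442210174 (w,kernel):
  L0 @0x2B[8] → 0x2D007  P=1,RW=1,US=1,PS=0
  L1 @0x2D[17] → 0x2E007  P=1,RW=1,US=1,PS=0
  L2 @0x2E[17] → 0x32007  P=1,RW=1,US=1,PS=0
  L3 @0x32[16] → 0x33007  P=1,RW=1,US=1,PS=0
  ⇒ phys 0x33174  [4 reads]
#1 VA=0xD84C2213D05 (r,user):
  L0 @0x2B[27] → 0x34007  P=1,RW=1,US=1,PS=0
  L1 @0x34[19] → 0x37007  P=1,RW=1,US=1,PS=0
  L2 @0x37[17] → 0x3A007  P=1,RW=1,US=1,PS=0
  L3 @0x3A[19] → 0x3B003  P=1,RW=1,US=0,PS=0
  ⇒ fault: PROTECTION_VIOLATION  — 4 lookups
#2 VA=0x28503E0F381 (r,kernel):
  L0 @0x2B[5] → 0x3C007  P=1,RW=1,US=1,PS=0
  L1 @0x3C[20] → 0x3D007  P=1,RW=1,US=1,PS=0
  L2 @0x3D[31] → 0x40007  P=1,RW=1,US=1,PS=0
  L3 @0x40[15] → 0x42007  P=1,RW=1,US=1,PS=0
  ⇒ phys 0x42381  [4 reads]
#3 VA=0x2024157E2 (w,user):
  L0 @0x2B[0] → 0x46007  P=1,RW=1,US=1,PS=0
  L1 @0x46[8] → 0x4A007  P=1,RW=1,US=1,PS=0
  L2 @0x4A[18] → 0x4D007  P=1,RW=1,US=1,PS=0
  L3 @0x4D[21] → 0x4F007  P=1,RW=1,US=1,PS=0
  ⇒ phys 0x4F7E2  [4 reads]

TLB: [["0x40442210", "0x33"], ["0x28503E0F", "0x42"], ["0x202415", "0x4F"]]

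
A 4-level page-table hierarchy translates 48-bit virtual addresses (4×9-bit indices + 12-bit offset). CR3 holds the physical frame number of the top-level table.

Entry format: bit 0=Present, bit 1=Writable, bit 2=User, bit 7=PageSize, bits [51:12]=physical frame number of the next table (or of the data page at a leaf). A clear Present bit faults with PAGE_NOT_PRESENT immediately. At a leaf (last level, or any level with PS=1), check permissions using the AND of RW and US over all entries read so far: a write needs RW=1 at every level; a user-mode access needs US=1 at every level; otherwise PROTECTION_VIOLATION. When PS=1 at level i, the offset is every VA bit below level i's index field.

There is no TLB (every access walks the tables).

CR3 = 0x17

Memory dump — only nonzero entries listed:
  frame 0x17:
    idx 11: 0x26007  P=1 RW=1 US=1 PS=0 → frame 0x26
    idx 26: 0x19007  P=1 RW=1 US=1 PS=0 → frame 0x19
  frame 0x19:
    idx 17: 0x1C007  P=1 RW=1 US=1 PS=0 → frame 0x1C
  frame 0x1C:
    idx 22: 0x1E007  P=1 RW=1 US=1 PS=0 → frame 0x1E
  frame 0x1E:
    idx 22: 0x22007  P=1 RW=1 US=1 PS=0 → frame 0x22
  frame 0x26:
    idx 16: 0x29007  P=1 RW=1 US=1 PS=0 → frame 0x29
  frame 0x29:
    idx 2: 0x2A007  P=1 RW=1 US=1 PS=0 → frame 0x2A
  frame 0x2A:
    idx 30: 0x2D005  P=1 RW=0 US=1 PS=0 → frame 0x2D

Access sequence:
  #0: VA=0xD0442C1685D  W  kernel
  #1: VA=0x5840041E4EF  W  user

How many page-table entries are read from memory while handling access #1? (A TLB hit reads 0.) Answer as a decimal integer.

Trace:
#0 VA=0xD0442C1685D (w,kernel):
  L0: frame=0x17 idx=26 entry=0x19007 [P=1 RW=1 US=1 PS=0]
  L1: frame=0x19 idx=17 entry=0x1C007 [P=1 RW=1 US=1 PS=0]
  L2: frame=0x1C idx=22 entry=0x1E007 [P=1 RW=1 US=1 PS=0]
  L3: frame=0x1E idx=22 entry=0x22007 [P=1 RW=1 US=1 PS=0]
  ✓ 0x2285D  — 4 lookups
#1 VA=0x5840041E4EF (w,user):
  L0: frame=0x17 idx=11 entry=0x26007 [P=1 RW=1 US=1 PS=0]
  L1: frame=0x26 idx=16 entry=0x29007 [P=1 RW=1 US=1 PS=0]
  L2: frame=0x29 idx=2 entry=0x2A007 [P=1 RW=1 US=1 PS=0]
  L3: frame=0x2A idx=30 entry=0x2D005 [P=1 RW=0 US=1 PS=0]
  → PROTECTION_VIOLATION  (4 entries read)

Entries read for #1: 4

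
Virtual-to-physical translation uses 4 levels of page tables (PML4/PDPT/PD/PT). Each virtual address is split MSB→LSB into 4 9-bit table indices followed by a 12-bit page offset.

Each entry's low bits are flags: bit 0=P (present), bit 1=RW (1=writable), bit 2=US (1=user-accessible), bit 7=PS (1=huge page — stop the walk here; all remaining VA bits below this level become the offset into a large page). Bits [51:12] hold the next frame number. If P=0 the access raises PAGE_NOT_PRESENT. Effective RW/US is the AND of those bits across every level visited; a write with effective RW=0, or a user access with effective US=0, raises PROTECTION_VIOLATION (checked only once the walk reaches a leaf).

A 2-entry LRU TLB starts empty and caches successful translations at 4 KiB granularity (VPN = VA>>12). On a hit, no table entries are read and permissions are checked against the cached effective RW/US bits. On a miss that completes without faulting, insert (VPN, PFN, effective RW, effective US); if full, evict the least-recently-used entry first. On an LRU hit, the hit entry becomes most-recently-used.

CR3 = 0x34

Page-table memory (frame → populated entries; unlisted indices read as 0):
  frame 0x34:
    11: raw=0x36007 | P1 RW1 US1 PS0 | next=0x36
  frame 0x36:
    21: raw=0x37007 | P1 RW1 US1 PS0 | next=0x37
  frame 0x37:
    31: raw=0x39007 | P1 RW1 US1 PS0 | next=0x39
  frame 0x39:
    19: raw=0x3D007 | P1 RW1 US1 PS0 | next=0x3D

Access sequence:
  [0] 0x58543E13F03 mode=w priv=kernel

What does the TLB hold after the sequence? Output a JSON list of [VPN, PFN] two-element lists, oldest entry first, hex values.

Per-access translation:
#0 VA=0x58543E13F03 (w,kernel):
  [0] read 0x34 idx=11: raw=0x36007 flags P=1 W=1 U=1 S=0
  [1] read 0x36 idx=21: raw=0x37007 flags P=1 W=1 U=1 S=0
  [2] read 0x37 idx=31: raw=0x39007 flags P=1 W=1 U=1 S=0
  [3] read 0x39 idx=19: raw=0x3D007 flags P=1 W=1 U=1 S=0
  ⇒ phys 0x3DF03  [4 reads]

TLB: [["0x58543E13", "0x3D"]]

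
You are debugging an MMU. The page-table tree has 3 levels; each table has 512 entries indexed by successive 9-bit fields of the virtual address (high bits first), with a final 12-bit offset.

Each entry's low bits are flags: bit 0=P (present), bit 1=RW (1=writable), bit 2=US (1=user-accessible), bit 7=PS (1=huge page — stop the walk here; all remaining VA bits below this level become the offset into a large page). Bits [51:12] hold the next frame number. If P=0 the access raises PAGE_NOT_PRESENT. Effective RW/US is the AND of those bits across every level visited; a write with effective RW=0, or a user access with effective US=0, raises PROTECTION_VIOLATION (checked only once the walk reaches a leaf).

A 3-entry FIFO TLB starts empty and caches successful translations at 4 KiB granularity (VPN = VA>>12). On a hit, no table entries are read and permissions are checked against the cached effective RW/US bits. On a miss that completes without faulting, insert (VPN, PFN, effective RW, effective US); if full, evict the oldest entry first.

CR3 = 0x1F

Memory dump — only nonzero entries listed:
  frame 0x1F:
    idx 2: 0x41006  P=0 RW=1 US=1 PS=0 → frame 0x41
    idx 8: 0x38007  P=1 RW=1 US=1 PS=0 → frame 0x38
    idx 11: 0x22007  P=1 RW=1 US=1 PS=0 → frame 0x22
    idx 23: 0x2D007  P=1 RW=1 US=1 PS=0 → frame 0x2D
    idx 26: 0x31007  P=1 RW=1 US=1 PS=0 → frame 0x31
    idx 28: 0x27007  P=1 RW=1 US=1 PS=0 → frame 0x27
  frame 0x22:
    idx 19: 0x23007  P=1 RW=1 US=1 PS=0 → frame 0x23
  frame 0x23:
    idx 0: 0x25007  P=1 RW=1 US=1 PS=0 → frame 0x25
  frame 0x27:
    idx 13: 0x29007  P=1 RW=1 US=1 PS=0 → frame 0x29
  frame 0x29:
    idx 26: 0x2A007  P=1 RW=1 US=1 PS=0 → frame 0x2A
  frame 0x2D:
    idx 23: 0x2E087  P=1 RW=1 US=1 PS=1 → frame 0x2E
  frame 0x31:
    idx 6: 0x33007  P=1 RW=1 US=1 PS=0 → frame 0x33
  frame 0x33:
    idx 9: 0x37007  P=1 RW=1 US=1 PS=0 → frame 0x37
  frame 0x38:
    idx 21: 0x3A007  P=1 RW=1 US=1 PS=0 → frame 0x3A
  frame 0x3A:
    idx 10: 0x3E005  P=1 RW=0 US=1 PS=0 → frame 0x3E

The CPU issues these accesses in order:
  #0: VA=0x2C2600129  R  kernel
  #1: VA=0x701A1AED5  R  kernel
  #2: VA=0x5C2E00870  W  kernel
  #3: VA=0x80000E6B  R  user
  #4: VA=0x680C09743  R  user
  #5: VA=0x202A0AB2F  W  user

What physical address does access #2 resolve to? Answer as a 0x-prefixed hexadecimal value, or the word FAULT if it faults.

Per-access translation:
#0 VA=0x2C2600129 (r,kernel):
  [0] read 0x1F idx=11: raw=0x22007 flags P=1 W=1 U=1 S=0
  [1] read 0x22 idx=19: raw=0x23007 flags P=1 W=1 U=1 S=0
  [2] read 0x23 idx=0: raw=0x25007 flags P=1 W=1 U=1 S=0
  → PA=0x25129  (3 entries read)
#1 VA=0x701A1AED5 (r,kernel):
  [0] read 0x1F idx=28: raw=0x27007 flags P=1 W=1 U=1 S=0
  [1] read 0x27 idx=13: raw=0x29007 flags P=1 W=1 U=1 S=0
  [2] read 0x29 idx=26: raw=0x2A007 flags P=1 W=1 U=1 S=0
  → PA=0x2AED5  (3 entries read)
#2 VA=0x5C2E00870 (w,kernel):
  [0] read 0x1F idx=23: raw=0x2D007 flags P=1 W=1 U=1 S=0
  [1] read 0x2D idx=23: raw=0x2E087 flags P=1 W=1 U=1 S=1
  → PA=0x2E870 (huge @L1)  (2 entries read)
#3 VA=0x80000E6B (r,user):
  [0] read 0x1F idx=2: raw=0x41006 flags P=0 W=1 U=1 S=0
  ✗ PAGE_NOT_PRESENT  [1 reads]
#4 VA=0x680C09743 (r,user):
  [0] read 0x1F idx=26: raw=0x31007 flags P=1 W=1 U=1 S=0
  [1] read 0x31 idx=6: raw=0x33007 flags P=1 W=1 U=1 S=0
  [2] read 0x33 idx=9: raw=0x37007 flags P=1 W=1 U=1 S=0
  → PA=0x37743  (3 entries read)
#5 VA=0x202A0AB2F (w,user):
  [0] read 0x1F idx=8: raw=0x38007 flags P=1 W=1 U=1 S=0
  [1] read 0x38 idx=21: raw=0x3A007 flags P=1 W=1 U=1 S=0
  [2] read 0x3A idx=10: raw=0x3E005 flags P=1 W=0 U=1 S=0
  ✗ PROTECTION_VIOLATION  [3 reads]

Access #2 PA: 0x2E870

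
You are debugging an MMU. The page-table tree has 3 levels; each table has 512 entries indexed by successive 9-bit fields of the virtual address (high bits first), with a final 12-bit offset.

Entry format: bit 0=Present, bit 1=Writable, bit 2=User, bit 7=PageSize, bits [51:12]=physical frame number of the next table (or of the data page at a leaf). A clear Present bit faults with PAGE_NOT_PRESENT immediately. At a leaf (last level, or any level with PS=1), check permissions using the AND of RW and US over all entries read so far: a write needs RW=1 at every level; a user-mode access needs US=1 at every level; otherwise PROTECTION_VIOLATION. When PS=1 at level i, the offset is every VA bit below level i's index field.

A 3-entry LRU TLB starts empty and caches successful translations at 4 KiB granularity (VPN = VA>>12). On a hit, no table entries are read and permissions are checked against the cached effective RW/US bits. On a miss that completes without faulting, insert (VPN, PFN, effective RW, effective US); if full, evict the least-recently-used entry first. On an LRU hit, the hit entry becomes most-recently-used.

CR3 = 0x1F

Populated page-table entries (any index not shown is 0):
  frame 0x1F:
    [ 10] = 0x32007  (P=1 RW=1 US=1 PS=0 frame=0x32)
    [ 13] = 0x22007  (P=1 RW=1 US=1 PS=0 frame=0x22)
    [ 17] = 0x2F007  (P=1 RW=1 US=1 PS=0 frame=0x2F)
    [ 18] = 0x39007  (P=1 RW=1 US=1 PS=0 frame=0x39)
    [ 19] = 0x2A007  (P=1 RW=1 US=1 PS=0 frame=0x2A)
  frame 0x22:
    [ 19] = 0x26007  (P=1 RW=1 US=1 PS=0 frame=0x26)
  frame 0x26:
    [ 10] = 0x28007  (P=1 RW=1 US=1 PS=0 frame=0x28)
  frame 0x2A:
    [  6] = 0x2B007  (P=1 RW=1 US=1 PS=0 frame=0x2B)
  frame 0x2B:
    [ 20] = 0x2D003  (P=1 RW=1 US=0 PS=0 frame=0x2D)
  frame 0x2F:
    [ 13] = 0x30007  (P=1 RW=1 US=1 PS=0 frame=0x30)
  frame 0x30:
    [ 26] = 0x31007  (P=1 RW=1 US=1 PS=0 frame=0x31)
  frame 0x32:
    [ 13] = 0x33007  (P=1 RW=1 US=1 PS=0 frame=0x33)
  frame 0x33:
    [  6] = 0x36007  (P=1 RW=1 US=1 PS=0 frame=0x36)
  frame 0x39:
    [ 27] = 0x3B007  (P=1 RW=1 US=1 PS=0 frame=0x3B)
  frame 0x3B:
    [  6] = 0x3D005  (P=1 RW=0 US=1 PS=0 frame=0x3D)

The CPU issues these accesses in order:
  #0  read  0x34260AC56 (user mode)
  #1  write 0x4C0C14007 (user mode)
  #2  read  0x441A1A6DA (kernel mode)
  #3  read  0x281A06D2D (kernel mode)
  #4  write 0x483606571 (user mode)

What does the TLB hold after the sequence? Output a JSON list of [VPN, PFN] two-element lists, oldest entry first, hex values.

Walk each access:
#0 VA=0x34260AC56 (r,user):
  [0] read 0x1F idx=13: raw=0x22007 flags P=1 W=1 U=1 S=0
  [1] read 0x22 idx=19: raw=0x26007 flags P=1 W=1 U=1 S=0
  [2] read 0x26 idx=10: raw=0x28007 flags P=1 W=1 U=1 S=0
  ✓ 0x28C56  — 3 lookups
#1 VA=0x4C0C14007 (w,user):
  [0] read 0x1F idx=19: raw=0x2A007 flags P=1 W=1 U=1 S=0
  [1] read 0x2A idx=6: raw=0x2B007 flags P=1 W=1 U=1 S=0
  [2] read 0x2B idx=20: raw=0x2D003 flags P=1 W=1 U=0 S=0
  → PROTECTION_VIOLATION  (3 entries read)
#2 VA=0x441A1A6DA (r,kernel):
  [0] read 0x1F idx=17: raw=0x2F007 flags P=1 W=1 U=1 S=0
  [1] read 0x2F idx=13: raw=0x30007 flags P=1 W=1 U=1 S=0
  [2] read 0x30 idx=26: raw=0x31007 flags P=1 W=1 U=1 S=0
  ✓ 0x316DA  — 3 lookups
#3 VA=0x281A06D2D (r,kernel):
  [0] read 0x1F idx=10: raw=0x32007 flags P=1 W=1 U=1 S=0
  [1] read 0x32 idx=13: raw=0x33007 flags P=1 W=1 U=1 S=0
  [2] read 0x33 idx=6: raw=0x36007 flags P=1 W=1 U=1 S=0
  ✓ 0x36D2D  — 3 lookups
#4 VA=0x483606571 (w,user):
  [0] read 0x1F idx=18: raw=0x39007 flags P=1 W=1 U=1 S=0
  [1] read 0x39 idx=27: raw=0x3B007 flags P=1 W=1 U=1 S=0
  [2] read 0x3B idx=6: raw=0x3D005 flags P=1 W=0 U=1 S=0
  → PROTECTION_VIOLATION  (3 entries read)

TLB: [["0x34260A", "0x28"], ["0x441A1A", "0x31"], ["0x281A06", "0x36"]]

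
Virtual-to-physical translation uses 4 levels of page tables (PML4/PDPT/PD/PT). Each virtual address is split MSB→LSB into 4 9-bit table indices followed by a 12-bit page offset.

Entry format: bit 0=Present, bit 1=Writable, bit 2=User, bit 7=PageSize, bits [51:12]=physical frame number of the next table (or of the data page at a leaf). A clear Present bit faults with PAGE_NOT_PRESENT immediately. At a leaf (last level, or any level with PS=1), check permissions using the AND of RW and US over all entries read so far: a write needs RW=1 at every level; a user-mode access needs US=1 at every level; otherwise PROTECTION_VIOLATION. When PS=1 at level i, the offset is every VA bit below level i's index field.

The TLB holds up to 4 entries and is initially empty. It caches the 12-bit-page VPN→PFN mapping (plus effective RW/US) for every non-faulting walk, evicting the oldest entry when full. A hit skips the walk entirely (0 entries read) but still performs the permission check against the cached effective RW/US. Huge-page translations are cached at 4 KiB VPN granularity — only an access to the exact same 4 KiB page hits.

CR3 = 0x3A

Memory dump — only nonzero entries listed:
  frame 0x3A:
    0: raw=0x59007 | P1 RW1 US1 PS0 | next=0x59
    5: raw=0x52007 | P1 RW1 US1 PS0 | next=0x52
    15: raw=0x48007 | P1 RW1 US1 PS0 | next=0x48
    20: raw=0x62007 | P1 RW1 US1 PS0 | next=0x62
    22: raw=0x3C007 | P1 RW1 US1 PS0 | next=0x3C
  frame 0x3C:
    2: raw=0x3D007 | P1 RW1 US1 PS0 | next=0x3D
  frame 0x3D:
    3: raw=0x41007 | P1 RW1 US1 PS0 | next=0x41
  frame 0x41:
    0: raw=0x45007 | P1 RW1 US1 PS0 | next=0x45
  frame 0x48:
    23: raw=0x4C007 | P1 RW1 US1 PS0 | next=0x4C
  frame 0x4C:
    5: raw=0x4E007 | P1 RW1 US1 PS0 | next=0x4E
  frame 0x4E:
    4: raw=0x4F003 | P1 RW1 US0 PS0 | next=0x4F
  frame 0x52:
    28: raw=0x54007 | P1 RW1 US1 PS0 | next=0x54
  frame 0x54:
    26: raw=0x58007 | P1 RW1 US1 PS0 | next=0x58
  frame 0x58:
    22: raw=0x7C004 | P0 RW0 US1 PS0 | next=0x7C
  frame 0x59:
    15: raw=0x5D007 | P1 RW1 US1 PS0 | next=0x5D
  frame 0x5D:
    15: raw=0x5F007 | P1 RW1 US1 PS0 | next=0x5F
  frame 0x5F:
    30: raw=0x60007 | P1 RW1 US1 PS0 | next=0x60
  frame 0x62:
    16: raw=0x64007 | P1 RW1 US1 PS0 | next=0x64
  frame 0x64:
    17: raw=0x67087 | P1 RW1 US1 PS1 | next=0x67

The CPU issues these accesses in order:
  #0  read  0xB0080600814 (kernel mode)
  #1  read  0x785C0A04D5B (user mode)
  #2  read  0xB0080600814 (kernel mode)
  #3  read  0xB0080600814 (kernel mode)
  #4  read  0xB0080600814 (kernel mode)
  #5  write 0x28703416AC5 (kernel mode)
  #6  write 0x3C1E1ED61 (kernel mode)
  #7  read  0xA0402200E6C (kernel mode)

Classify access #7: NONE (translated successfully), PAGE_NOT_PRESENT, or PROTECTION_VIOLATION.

Trace:
#0 VA=0xB0080600814 (r,kernel):
  L0 @0x3A[22] → 0x3C007  P=1,RW=1,US=1,PS=0
  L1 @0x3C[2] → 0x3D007  P=1,RW=1,US=1,PS=0
  L2 @0x3D[3] → 0x41007  P=1,RW=1,US=1,PS=0
  L3 @0x41[0] → 0x45007  P=1,RW=1,US=1,PS=0
  ⇒ phys 0x45814  [4 reads]
#1 VA=0x785C0A04D5B (r,user):
  L0 @0x3A[15] → 0x48007  P=1,RW=1,US=1,PS=0
  L1 @0x48[23] → 0x4C007  P=1,RW=1,US=1,PS=0
  L2 @0x4C[5] → 0x4E007  P=1,RW=1,US=1,PS=0
  L3 @0x4E[4] → 0x4F003  P=1,RW=1,US=0,PS=0
  → PROTECTION_VIOLATION  (4 entries read)
#2 VA=0xB0080600814 (r,kernel):
  TLB hit vpn=0xB0080600 → PA=0x45814
#3 VA=0xB0080600814 (r,kernel):
  TLB hit vpn=0xB0080600 → PA=0x45814
#4 VA=0xB0080600814 (r,kernel):
  TLB hit vpn=0xB0080600 → PA=0x45814
#5 VA=0x28703416AC5 (w,kernel):
  L0 @0x3A[5] → 0x52007  P=1,RW=1,US=1,PS=0
  L1 @0x52[28] → 0x54007  P=1,RW=1,US=1,PS=0
  L2 @0x54[26] → 0x58007  P=1,RW=1,US=1,PS=0
  L3 @0x58[22] → 0x7C004  P=0,RW=0,US=1,PS=0
  → PAGE_NOT_PRESENT  (4 entries read)
#6 VA=0x3C1E1ED61 (w,kernel):
  L0 @0x3A[0] → 0x59007  P=1,RW=1,US=1,PS=0
  L1 @0x59[15] → 0x5D007  P=1,RW=1,US=1,PS=0
  L2 @0x5D[15] → 0x5F007  P=1,RW=1,US=1,PS=0
  L3 @0x5F[30] → 0x60007  P=1,RW=1,US=1,PS=0
  ⇒ phys 0x60D61  [4 reads]
#7 VA=0xA0402200E6C (r,kernel):
  L0 @0x3A[20] → 0x62007  P=1,RW=1,US=1,PS=0
  L1 @0x62[16] → 0x64007  P=1,RW=1,US=1,PS=0
  L2 @0x64[17] → 0x67087  P=1,RW=1,US=1,PS=1
  ⇒ phys 0x67E6C (huge @L2)  [3 reads]

Access #7 fault: NONE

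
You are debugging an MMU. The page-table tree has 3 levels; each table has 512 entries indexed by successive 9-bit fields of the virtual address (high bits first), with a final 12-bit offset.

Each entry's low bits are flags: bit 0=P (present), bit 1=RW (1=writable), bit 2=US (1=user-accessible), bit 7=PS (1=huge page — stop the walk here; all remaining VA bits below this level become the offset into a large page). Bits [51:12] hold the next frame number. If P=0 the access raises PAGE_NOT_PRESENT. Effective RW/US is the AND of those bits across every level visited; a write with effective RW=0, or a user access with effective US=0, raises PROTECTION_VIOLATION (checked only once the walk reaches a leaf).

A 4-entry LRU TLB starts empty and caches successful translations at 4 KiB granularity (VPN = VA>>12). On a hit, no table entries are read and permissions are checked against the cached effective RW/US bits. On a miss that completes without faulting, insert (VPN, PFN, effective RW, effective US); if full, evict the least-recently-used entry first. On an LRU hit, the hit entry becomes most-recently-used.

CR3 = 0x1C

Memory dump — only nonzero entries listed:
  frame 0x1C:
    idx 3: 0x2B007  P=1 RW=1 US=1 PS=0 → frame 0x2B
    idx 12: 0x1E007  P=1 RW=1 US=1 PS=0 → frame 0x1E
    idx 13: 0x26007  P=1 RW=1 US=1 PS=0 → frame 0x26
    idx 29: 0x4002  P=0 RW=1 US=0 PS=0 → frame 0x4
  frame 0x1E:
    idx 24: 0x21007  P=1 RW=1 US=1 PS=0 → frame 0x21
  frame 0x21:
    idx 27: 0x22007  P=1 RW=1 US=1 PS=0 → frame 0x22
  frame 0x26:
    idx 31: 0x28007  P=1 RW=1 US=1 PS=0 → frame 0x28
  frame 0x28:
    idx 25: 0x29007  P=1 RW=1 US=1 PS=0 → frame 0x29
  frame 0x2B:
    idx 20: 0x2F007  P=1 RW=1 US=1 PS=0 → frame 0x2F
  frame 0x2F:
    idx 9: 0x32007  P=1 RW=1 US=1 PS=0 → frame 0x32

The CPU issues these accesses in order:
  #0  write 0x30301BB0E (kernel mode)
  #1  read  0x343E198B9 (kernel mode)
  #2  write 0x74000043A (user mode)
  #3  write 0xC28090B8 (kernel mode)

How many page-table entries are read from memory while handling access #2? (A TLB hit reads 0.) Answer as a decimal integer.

Walk each access:
#0 VA=0x30301BB0E (w,kernel):
  [0] read 0x1C idx=12: raw=0x1E007 flags P=1 W=1 U=1 S=0
  [1] read 0x1E idx=24: raw=0x21007 flags P=1 W=1 U=1 S=0
  [2] read 0x21 idx=27: raw=0x22007 flags P=1 W=1 U=1 S=0
  → PA=0x22B0E  (3 entries read)
#1 VA=0x343E198B9 (r,kernel):
  [0] read 0x1C idx=13: raw=0x26007 flags P=1 W=1 U=1 S=0
  [1] read 0x26 idx=31: raw=0x28007 flags P=1 W=1 U=1 S=0
  [2] read 0x28 idx=25: raw=0x29007 flags P=1 W=1 U=1 S=0
  → PA=0x298B9  (3 entries read)
#2 VA=0x74000043A (w,user):
  [0] read 0x1C idx=29: raw=0x4002 flags P=0 W=1 U=0 S=0
  → PAGE_NOT_PRESENT  (1 entries read)
#3 VA=0xC28090B8 (w,kernel):
  [0] read 0x1C idx=3: raw=0x2B007 flags P=1 W=1 U=1 S=0
  [1] read 0x2B idx=20: raw=0x2F007 flags P=1 W=1 U=1 S=0
  [2] read 0x2F idx=9: raw=0x32007 flags P=1 W=1 U=1 S=0
  → PA=0x320B8  (3 entries read)

Entries read for #2: 1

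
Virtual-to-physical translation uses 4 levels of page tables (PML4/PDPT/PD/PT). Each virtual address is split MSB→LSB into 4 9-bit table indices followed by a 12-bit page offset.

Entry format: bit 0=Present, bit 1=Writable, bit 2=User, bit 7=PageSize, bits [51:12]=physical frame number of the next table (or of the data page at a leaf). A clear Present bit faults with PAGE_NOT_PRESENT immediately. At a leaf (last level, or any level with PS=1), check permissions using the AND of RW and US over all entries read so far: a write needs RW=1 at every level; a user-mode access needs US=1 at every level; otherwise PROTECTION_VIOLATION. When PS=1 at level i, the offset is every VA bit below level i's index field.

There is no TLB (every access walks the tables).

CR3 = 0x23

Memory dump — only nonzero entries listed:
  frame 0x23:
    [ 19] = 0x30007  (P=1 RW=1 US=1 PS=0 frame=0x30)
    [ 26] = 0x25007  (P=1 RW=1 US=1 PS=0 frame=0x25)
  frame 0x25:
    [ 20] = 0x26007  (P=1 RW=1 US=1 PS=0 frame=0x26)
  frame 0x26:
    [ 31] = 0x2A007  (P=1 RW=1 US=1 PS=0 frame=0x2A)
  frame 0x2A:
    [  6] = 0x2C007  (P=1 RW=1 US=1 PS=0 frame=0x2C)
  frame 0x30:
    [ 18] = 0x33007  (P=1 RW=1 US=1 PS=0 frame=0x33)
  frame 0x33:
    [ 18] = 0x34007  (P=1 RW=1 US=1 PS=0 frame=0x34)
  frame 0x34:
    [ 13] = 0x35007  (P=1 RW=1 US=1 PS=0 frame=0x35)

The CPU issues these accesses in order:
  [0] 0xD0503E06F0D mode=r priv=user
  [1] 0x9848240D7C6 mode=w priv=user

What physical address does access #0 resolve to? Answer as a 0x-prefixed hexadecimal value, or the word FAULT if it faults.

Trace:
#0 VA=0xD0503E06F0D (r,user):
  L0: frame=0x23 idx=26 entry=0x25007 [P=1 RW=1 US=1 PS=0]
  L1: frame=0x25 idx=20 entry=0x26007 [P=1 RW=1 US=1 PS=0]
  L2: frame=0x26 idx=31 entry=0x2A007 [P=1 RW=1 US=1 PS=0]
  L3: frame=0x2A idx=6 entry=0x2C007 [P=1 RW=1 US=1 PS=0]
  → PA=0x2CF0D  (4 entries read)
#1 VA=0x9848240D7C6 (w,user):
  L0: frame=0x23 idx=19 entry=0x30007 [P=1 RW=1 US=1 PS=0]
  L1: frame=0x30 idx=18 entry=0x33007 [P=1 RW=1 US=1 PS=0]
  L2: frame=0x33 idx=18 entry=0x34007 [P=1 RW=1 US=1 PS=0]
  L3: frame=0x34 idx=13 entry=0x35007 [P=1 RW=1 US=1 PS=0]
  → PA=0x357C6  (4 entries read)

Access #0 PA: 0x2CF0D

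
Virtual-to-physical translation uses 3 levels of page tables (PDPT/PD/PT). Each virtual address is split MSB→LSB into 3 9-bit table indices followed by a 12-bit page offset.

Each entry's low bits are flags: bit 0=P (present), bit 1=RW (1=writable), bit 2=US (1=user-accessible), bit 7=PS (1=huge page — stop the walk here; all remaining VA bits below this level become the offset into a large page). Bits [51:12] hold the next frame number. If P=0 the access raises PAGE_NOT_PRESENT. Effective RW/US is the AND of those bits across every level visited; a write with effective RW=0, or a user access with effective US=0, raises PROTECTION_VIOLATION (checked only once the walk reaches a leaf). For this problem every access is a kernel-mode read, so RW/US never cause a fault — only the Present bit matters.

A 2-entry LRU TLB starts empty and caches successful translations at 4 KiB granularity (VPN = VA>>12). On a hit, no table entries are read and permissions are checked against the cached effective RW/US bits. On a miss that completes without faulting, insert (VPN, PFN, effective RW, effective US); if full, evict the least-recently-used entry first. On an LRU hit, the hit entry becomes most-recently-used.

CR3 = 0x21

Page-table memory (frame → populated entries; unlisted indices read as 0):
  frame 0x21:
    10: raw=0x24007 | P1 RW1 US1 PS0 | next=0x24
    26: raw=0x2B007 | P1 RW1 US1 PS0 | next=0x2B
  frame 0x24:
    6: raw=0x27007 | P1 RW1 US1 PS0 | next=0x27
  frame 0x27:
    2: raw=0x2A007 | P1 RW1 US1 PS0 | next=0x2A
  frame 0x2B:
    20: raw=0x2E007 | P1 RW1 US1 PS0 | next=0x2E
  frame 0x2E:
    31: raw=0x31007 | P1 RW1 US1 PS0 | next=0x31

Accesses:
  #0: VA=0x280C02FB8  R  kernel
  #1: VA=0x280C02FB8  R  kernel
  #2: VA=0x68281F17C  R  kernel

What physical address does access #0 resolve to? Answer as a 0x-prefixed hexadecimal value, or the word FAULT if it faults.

Walk each access:
#0 VA=0x280C02FB8 (r,kernel):
  lvl0: tbl 0x21, slot 10 ⇒ 0x24007 (P1/RW1/US1/PS0)
  lvl1: tbl 0x24, slot 6 ⇒ 0x27007 (P1/RW1/US1/PS0)
  lvl2: tbl 0x27, slot 2 ⇒ 0x2A007 (P1/RW1/US1/PS0)
  ✓ 0x2AFB8  — 3 lookups
#1 VA=0x280C02FB8 (r,kernel):
  TLB hit vpn=0x280C02 → PA=0x2AFB8
#2 VA=0x68281F17C (r,kernel):
  lvl0: tbl 0x21, slot 26 ⇒ 0x2B007 (P1/RW1/US1/PS0)
  lvl1: tbl 0x2B, slot 20 ⇒ 0x2E007 (P1/RW1/US1/PS0)
  lvl2: tbl 0x2E, slot 31 ⇒ 0x31007 (P1/RW1/US1/PS0)
  ✓ 0x3117C  — 3 lookups

Access #0 PA: 0x2AFB8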